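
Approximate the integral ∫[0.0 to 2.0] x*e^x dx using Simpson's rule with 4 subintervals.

f(x) = x*e^x
a = 0.0, b = 2.0, n = 4
h = (b - a)/n = 0.500000

Simpson's rule: (h/3)[f(x₀) + 4f(x₁) + 2f(x₂) + ... + f(xₙ)]

x_0 = 0.0000, f(x_0) = 0.000000, coefficient = 1
x_1 = 0.5000, f(x_1) = 0.824361, coefficient = 4
x_2 = 1.0000, f(x_2) = 2.718282, coefficient = 2
x_3 = 1.5000, f(x_3) = 6.722534, coefficient = 4
x_4 = 2.0000, f(x_4) = 14.778112, coefficient = 1

I ≈ (0.500000/3) × 50.402253 = 8.400375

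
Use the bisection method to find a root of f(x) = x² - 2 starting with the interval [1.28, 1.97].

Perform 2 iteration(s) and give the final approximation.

f(x) = x² - 2
Initial interval: [1.28, 1.97]

Iteration 1:
  c_1 = (1.280000 + 1.970000)/2 = 1.625000
  f(c_1) = f(1.625000) = 0.640625
  f(a) × f(c) < 0, new interval: [1.280000, 1.625000]
Iteration 2:
  c_2 = (1.280000 + 1.625000)/2 = 1.452500
  f(c_2) = f(1.452500) = 0.109756
  f(a) × f(c) < 0, new interval: [1.280000, 1.452500]

After 2 iteration(s), the approximation is c_2 = 1.452500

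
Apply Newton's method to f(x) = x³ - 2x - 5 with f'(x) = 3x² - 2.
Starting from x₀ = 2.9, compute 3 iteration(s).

f(x) = x³ - 2x - 5
f'(x) = 3x² - 2
x₀ = 2.9

Newton-Raphson formula: x_{n+1} = x_n - f(x_n)/f'(x_n)

Iteration 1:
  f(2.900000) = 13.589000
  f'(2.900000) = 23.230000
  x_1 = 2.900000 - 13.589000/23.230000 = 2.315024
Iteration 2:
  f(2.315024) = 2.776939
  f'(2.315024) = 14.078004
  x_2 = 2.315024 - 2.776939/14.078004 = 2.117770
Iteration 3:
  f(2.117770) = 0.262551
  f'(2.117770) = 11.454848
  x_3 = 2.117770 - 0.262551/11.454848 = 2.094849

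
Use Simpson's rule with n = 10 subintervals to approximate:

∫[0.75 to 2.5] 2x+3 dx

f(x) = 2x+3
a = 0.75, b = 2.5, n = 10
h = (b - a)/n = 0.175000

Simpson's rule: (h/3)[f(x₀) + 4f(x₁) + 2f(x₂) + ... + f(xₙ)]

x_0 = 0.7500, f(x_0) = 4.500000, coefficient = 1
x_1 = 0.9250, f(x_1) = 4.850000, coefficient = 4
x_2 = 1.1000, f(x_2) = 5.200000, coefficient = 2
x_3 = 1.2750, f(x_3) = 5.550000, coefficient = 4
x_4 = 1.4500, f(x_4) = 5.900000, coefficient = 2
x_5 = 1.6250, f(x_5) = 6.250000, coefficient = 4
x_6 = 1.8000, f(x_6) = 6.600000, coefficient = 2
x_7 = 1.9750, f(x_7) = 6.950000, coefficient = 4
x_8 = 2.1500, f(x_8) = 7.300000, coefficient = 2
x_9 = 2.3250, f(x_9) = 7.650000, coefficient = 4
x_10 = 2.5000, f(x_10) = 8.000000, coefficient = 1

I ≈ (0.175000/3) × 187.500000 = 10.937500
Exact value: 10.937500
Error: 0.000000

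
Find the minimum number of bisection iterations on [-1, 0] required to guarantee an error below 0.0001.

We need (b-a)/2^n ≤ 0.0001
(0 - (-1))/2^n ≤ 0.0001
1/2^n ≤ 0.0001
2^n ≥ 10000
n ≥ log₂(10000) = 13.29
n ≥ 14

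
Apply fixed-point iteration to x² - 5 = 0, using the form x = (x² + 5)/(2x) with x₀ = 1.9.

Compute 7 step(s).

Equation: x² - 5 = 0
Fixed-point form: x = (x² + 5)/(2x)
x₀ = 1.9

x_1 = g(1.900000) = 2.265789
x_2 = g(2.265789) = 2.236263
x_3 = g(2.236263) = 2.236068
x_4 = g(2.236068) = 2.236068
x_5 = g(2.236068) = 2.236068
x_6 = g(2.236068) = 2.236068
x_7 = g(2.236068) = 2.236068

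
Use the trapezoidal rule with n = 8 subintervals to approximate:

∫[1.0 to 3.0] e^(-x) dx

f(x) = e^(-x)
a = 1.0, b = 3.0, n = 8
h = (b - a)/n = 0.250000

Trapezoidal rule: (h/2)[f(x₀) + 2f(x₁) + 2f(x₂) + ... + f(xₙ)]

x_0 = 1.0000, f(x_0) = 0.367879, coefficient = 1
x_1 = 1.2500, f(x_1) = 0.286505, coefficient = 2
x_2 = 1.5000, f(x_2) = 0.223130, coefficient = 2
x_3 = 1.7500, f(x_3) = 0.173774, coefficient = 2
x_4 = 2.0000, f(x_4) = 0.135335, coefficient = 2
x_5 = 2.2500, f(x_5) = 0.105399, coefficient = 2
x_6 = 2.5000, f(x_6) = 0.082085, coefficient = 2
x_7 = 2.7500, f(x_7) = 0.063928, coefficient = 2
x_8 = 3.0000, f(x_8) = 0.049787, coefficient = 1

I ≈ (0.250000/2) × 2.557979 = 0.319747
Exact value: 0.318092
Error: 0.001655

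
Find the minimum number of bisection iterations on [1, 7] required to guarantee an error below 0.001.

We need (b-a)/2^n ≤ 0.001
(7 - 1)/2^n ≤ 0.001
6/2^n ≤ 0.001
2^n ≥ 6000
n ≥ log₂(6000) = 12.55
n ≥ 13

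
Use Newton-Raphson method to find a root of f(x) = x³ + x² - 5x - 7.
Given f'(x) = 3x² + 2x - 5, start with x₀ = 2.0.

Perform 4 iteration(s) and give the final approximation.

f(x) = x³ + x² - 5x - 7
f'(x) = 3x² + 2x - 5
x₀ = 2.0

Newton-Raphson formula: x_{n+1} = x_n - f(x_n)/f'(x_n)

Iteration 1:
  f(2.000000) = -5.000000
  f'(2.000000) = 11.000000
  x_1 = 2.000000 - (-5.000000)/11.000000 = 2.454545
Iteration 2:
  f(2.454545) = 1.540195
  f'(2.454545) = 17.983471
  x_2 = 2.454545 - 1.540195/17.983471 = 2.368900
Iteration 3:
  f(2.368900) = 0.060720
  f'(2.368900) = 16.572868
  x_3 = 2.368900 - 0.060720/16.572868 = 2.365237
Iteration 4:
  f(2.365237) = 0.000109
  f'(2.365237) = 16.513506
  x_4 = 2.365237 - 0.000109/16.513506 = 2.365230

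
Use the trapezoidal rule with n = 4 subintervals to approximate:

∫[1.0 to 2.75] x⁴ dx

f(x) = x⁴
a = 1.0, b = 2.75, n = 4
h = (b - a)/n = 0.437500

Trapezoidal rule: (h/2)[f(x₀) + 2f(x₁) + 2f(x₂) + ... + f(xₙ)]

x_0 = 1.0000, f(x_0) = 1.000000, coefficient = 1
x_1 = 1.4375, f(x_1) = 4.270035, coefficient = 2
x_2 = 1.8750, f(x_2) = 12.359619, coefficient = 2
x_3 = 2.3125, f(x_3) = 28.597427, coefficient = 2
x_4 = 2.7500, f(x_4) = 57.191406, coefficient = 1

I ≈ (0.437500/2) × 148.645569 = 32.516218
Exact value: 31.255273
Error: 1.260945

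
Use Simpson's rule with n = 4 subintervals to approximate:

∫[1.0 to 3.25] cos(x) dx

f(x) = cos(x)
a = 1.0, b = 3.25, n = 4
h = (b - a)/n = 0.562500

Simpson's rule: (h/3)[f(x₀) + 4f(x₁) + 2f(x₂) + ... + f(xₙ)]

x_0 = 1.0000, f(x_0) = 0.540302, coefficient = 1
x_1 = 1.5625, f(x_1) = 0.008296, coefficient = 4
x_2 = 2.1250, f(x_2) = -0.526266, coefficient = 2
x_3 = 2.6875, f(x_3) = -0.898659, coefficient = 4
x_4 = 3.2500, f(x_4) = -0.994130, coefficient = 1

I ≈ (0.562500/3) × -5.067813 = -0.950215
Exact value: -0.949666
Error: 0.000549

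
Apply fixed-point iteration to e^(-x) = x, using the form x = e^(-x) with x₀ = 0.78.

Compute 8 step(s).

Equation: e^(-x) = x
Fixed-point form: x = e^(-x)
x₀ = 0.78

x_1 = g(0.780000) = 0.458406
x_2 = g(0.458406) = 0.632291
x_3 = g(0.632291) = 0.531373
x_4 = g(0.531373) = 0.587797
x_5 = g(0.587797) = 0.555550
x_6 = g(0.555550) = 0.573757
x_7 = g(0.573757) = 0.563405
x_8 = g(0.563405) = 0.569267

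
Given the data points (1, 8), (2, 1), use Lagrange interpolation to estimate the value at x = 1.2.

Lagrange interpolation formula:
P(x) = Σ yᵢ × Lᵢ(x)
where Lᵢ(x) = Π_{j≠i} (x - xⱼ)/(xᵢ - xⱼ)

L_0(1.2) = (1.2 - 2)/(1 - 2) = 0.800000
L_1(1.2) = (1.2 - 1)/(2 - 1) = 0.200000

P(1.2) = 8×L_0(1.2) + 1×L_1(1.2)
P(1.2) = 6.600000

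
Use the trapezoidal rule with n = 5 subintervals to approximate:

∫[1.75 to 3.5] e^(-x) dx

f(x) = e^(-x)
a = 1.75, b = 3.5, n = 5
h = (b - a)/n = 0.350000

Trapezoidal rule: (h/2)[f(x₀) + 2f(x₁) + 2f(x₂) + ... + f(xₙ)]

x_0 = 1.7500, f(x_0) = 0.173774, coefficient = 1
x_1 = 2.1000, f(x_1) = 0.122456, coefficient = 2
x_2 = 2.4500, f(x_2) = 0.086294, coefficient = 2
x_3 = 2.8000, f(x_3) = 0.060810, coefficient = 2
x_4 = 3.1500, f(x_4) = 0.042852, coefficient = 2
x_5 = 3.5000, f(x_5) = 0.030197, coefficient = 1

I ≈ (0.350000/2) × 0.828796 = 0.145039
Exact value: 0.143577
Error: 0.001463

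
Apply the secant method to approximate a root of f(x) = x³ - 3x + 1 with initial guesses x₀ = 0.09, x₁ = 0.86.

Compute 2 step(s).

f(x) = x³ - 3x + 1
x₀ = 0.09, x₁ = 0.86

Secant formula: x_{n+1} = x_n - f(x_n)(x_n - x_{n-1})/(f(x_n) - f(x_{n-1}))

Iteration 1:
  f(0.090000) = 0.730729
  f(0.860000) = -0.943944
  x_2 = 0.860000 - (-0.943944)×(0.860000 - 0.090000)/(-0.943944 - 0.730729)
       = 0.425983
Iteration 2:
  f(0.860000) = -0.943944
  f(0.425983) = -0.200649
  x_3 = 0.425983 - (-0.200649)×(0.425983 - 0.860000)/(-0.200649 - (-0.943944))
       = 0.308822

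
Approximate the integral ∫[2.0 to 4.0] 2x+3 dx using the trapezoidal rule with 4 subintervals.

f(x) = 2x+3
a = 2.0, b = 4.0, n = 4
h = (b - a)/n = 0.500000

Trapezoidal rule: (h/2)[f(x₀) + 2f(x₁) + 2f(x₂) + ... + f(xₙ)]

x_0 = 2.0000, f(x_0) = 7.000000, coefficient = 1
x_1 = 2.5000, f(x_1) = 8.000000, coefficient = 2
x_2 = 3.0000, f(x_2) = 9.000000, coefficient = 2
x_3 = 3.5000, f(x_3) = 10.000000, coefficient = 2
x_4 = 4.0000, f(x_4) = 11.000000, coefficient = 1

I ≈ (0.500000/2) × 72.000000 = 18.000000
Exact value: 18.000000
Error: 0.000000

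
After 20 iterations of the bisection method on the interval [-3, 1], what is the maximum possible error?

Bisection error bound: |error| ≤ (b-a)/2^n
|error| ≤ (1 - (-3))/2^20 = 4/2^20
|error| ≤ 0.0000038147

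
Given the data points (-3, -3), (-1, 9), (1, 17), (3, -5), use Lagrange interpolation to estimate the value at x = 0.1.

Lagrange interpolation formula:
P(x) = Σ yᵢ × Lᵢ(x)
where Lᵢ(x) = Π_{j≠i} (x - xⱼ)/(xᵢ - xⱼ)

L_0(0.1) = (0.1 - (-1))/(-3 - (-1)) × (0.1 - 1)/(-3 - 1) × (0.1 - 3)/(-3 - 3) = -0.059813
L_1(0.1) = (0.1 - (-3))/(-1 - (-3)) × (0.1 - 1)/(-1 - 1) × (0.1 - 3)/(-1 - 3) = 0.505687
L_2(0.1) = (0.1 - (-3))/(1 - (-3)) × (0.1 - (-1))/(1 - (-1)) × (0.1 - 3)/(1 - 3) = 0.618063
L_3(0.1) = (0.1 - (-3))/(3 - (-3)) × (0.1 - (-1))/(3 - (-1)) × (0.1 - 1)/(3 - 1) = -0.063938

P(0.1) = (-3)×L_0(0.1) + 9×L_1(0.1) + 17×L_2(0.1) + (-5)×L_3(0.1)
P(0.1) = 15.557375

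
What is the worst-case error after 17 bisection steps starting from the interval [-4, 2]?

Bisection error bound: |error| ≤ (b-a)/2^n
|error| ≤ (2 - (-4))/2^17 = 6/2^17
|error| ≤ 0.0000457764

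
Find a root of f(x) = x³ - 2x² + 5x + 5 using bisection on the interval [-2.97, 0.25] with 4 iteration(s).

f(x) = x³ - 2x² + 5x + 5
Initial interval: [-2.97, 0.25]

Iteration 1:
  c_1 = (-2.970000 + 0.250000)/2 = -1.360000
  f(c_1) = f(-1.360000) = -8.014656
  f(a) × f(c) ≥ 0, new interval: [-1.360000, 0.250000]
Iteration 2:
  c_2 = (-1.360000 + 0.250000)/2 = -0.555000
  f(c_2) = f(-0.555000) = 1.437996
  f(a) × f(c) < 0, new interval: [-1.360000, -0.555000]
Iteration 3:
  c_3 = (-1.360000 + (-0.555000))/2 = -0.957500
  f(c_3) = f(-0.957500) = -2.498954
  f(a) × f(c) ≥ 0, new interval: [-0.957500, -0.555000]
Iteration 4:
  c_4 = (-0.957500 + (-0.555000))/2 = -0.756250
  f(c_4) = f(-0.756250) = -0.357588
  f(a) × f(c) ≥ 0, new interval: [-0.756250, -0.555000]

After 4 iteration(s), the approximation is c_4 = -0.756250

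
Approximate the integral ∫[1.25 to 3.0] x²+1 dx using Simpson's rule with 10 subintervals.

f(x) = x²+1
a = 1.25, b = 3.0, n = 10
h = (b - a)/n = 0.175000

Simpson's rule: (h/3)[f(x₀) + 4f(x₁) + 2f(x₂) + ... + f(xₙ)]

x_0 = 1.2500, f(x_0) = 2.562500, coefficient = 1
x_1 = 1.4250, f(x_1) = 3.030625, coefficient = 4
x_2 = 1.6000, f(x_2) = 3.560000, coefficient = 2
x_3 = 1.7750, f(x_3) = 4.150625, coefficient = 4
x_4 = 1.9500, f(x_4) = 4.802500, coefficient = 2
x_5 = 2.1250, f(x_5) = 5.515625, coefficient = 4
x_6 = 2.3000, f(x_6) = 6.290000, coefficient = 2
x_7 = 2.4750, f(x_7) = 7.125625, coefficient = 4
x_8 = 2.6500, f(x_8) = 8.022500, coefficient = 2
x_9 = 2.8250, f(x_9) = 8.980625, coefficient = 4
x_10 = 3.0000, f(x_10) = 10.000000, coefficient = 1

I ≈ (0.175000/3) × 173.125000 = 10.098958
Exact value: 10.098958
Error: 0.000000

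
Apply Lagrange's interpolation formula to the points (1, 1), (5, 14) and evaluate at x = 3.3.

Lagrange interpolation formula:
P(x) = Σ yᵢ × Lᵢ(x)
where Lᵢ(x) = Π_{j≠i} (x - xⱼ)/(xᵢ - xⱼ)

L_0(3.3) = (3.3 - 5)/(1 - 5) = 0.425000
L_1(3.3) = (3.3 - 1)/(5 - 1) = 0.575000

P(3.3) = 1×L_0(3.3) + 14×L_1(3.3)
P(3.3) = 8.475000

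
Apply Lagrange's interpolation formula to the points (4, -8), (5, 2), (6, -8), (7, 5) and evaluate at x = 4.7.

Lagrange interpolation formula:
P(x) = Σ yᵢ × Lᵢ(x)
where Lᵢ(x) = Π_{j≠i} (x - xⱼ)/(xᵢ - xⱼ)

L_0(4.7) = (4.7 - 5)/(4 - 5) × (4.7 - 6)/(4 - 6) × (4.7 - 7)/(4 - 7) = 0.149500
L_1(4.7) = (4.7 - 4)/(5 - 4) × (4.7 - 6)/(5 - 6) × (4.7 - 7)/(5 - 7) = 1.046500
L_2(4.7) = (4.7 - 4)/(6 - 4) × (4.7 - 5)/(6 - 5) × (4.7 - 7)/(6 - 7) = -0.241500
L_3(4.7) = (4.7 - 4)/(7 - 4) × (4.7 - 5)/(7 - 5) × (4.7 - 6)/(7 - 6) = 0.045500

P(4.7) = (-8)×L_0(4.7) + 2×L_1(4.7) + (-8)×L_2(4.7) + 5×L_3(4.7)
P(4.7) = 3.056500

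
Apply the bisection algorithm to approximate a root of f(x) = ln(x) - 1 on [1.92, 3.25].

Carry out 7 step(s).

f(x) = ln(x) - 1
Initial interval: [1.92, 3.25]

Iteration 1:
  c_1 = (1.920000 + 3.250000)/2 = 2.585000
  f(c_1) = f(2.585000) = -0.050274
  f(a) × f(c) ≥ 0, new interval: [2.585000, 3.250000]
Iteration 2:
  c_2 = (2.585000 + 3.250000)/2 = 2.917500
  f(c_2) = f(2.917500) = 0.070727
  f(a) × f(c) < 0, new interval: [2.585000, 2.917500]
Iteration 3:
  c_3 = (2.585000 + 2.917500)/2 = 2.751250
  f(c_3) = f(2.751250) = 0.012055
  f(a) × f(c) < 0, new interval: [2.585000, 2.751250]
Iteration 4:
  c_4 = (2.585000 + 2.751250)/2 = 2.668125
  f(c_4) = f(2.668125) = -0.018624
  f(a) × f(c) ≥ 0, new interval: [2.668125, 2.751250]
Iteration 5:
  c_5 = (2.668125 + 2.751250)/2 = 2.709687
  f(c_5) = f(2.709687) = -0.003167
  f(a) × f(c) ≥ 0, new interval: [2.709687, 2.751250]
Iteration 6:
  c_6 = (2.709687 + 2.751250)/2 = 2.730469
  f(c_6) = f(2.730469) = 0.004473
  f(a) × f(c) < 0, new interval: [2.709687, 2.730469]
Iteration 7:
  c_7 = (2.709687 + 2.730469)/2 = 2.720078
  f(c_7) = f(2.720078) = 0.000661
  f(a) × f(c) < 0, new interval: [2.709687, 2.720078]

After 7 iteration(s), the approximation is c_7 = 2.720078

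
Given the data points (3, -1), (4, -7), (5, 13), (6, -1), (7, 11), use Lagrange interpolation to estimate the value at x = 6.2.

Lagrange interpolation formula:
P(x) = Σ yᵢ × Lᵢ(x)
where Lᵢ(x) = Π_{j≠i} (x - xⱼ)/(xᵢ - xⱼ)

L_0(6.2) = (6.2 - 4)/(3 - 4) × (6.2 - 5)/(3 - 5) × (6.2 - 6)/(3 - 6) × (6.2 - 7)/(3 - 7) = -0.017600
L_1(6.2) = (6.2 - 3)/(4 - 3) × (6.2 - 5)/(4 - 5) × (6.2 - 6)/(4 - 6) × (6.2 - 7)/(4 - 7) = 0.102400
L_2(6.2) = (6.2 - 3)/(5 - 3) × (6.2 - 4)/(5 - 4) × (6.2 - 6)/(5 - 6) × (6.2 - 7)/(5 - 7) = -0.281600
L_3(6.2) = (6.2 - 3)/(6 - 3) × (6.2 - 4)/(6 - 4) × (6.2 - 5)/(6 - 5) × (6.2 - 7)/(6 - 7) = 1.126400
L_4(6.2) = (6.2 - 3)/(7 - 3) × (6.2 - 4)/(7 - 4) × (6.2 - 5)/(7 - 5) × (6.2 - 6)/(7 - 6) = 0.070400

P(6.2) = (-1)×L_0(6.2) + (-7)×L_1(6.2) + 13×L_2(6.2) + (-1)×L_3(6.2) + 11×L_4(6.2)
P(6.2) = -4.712000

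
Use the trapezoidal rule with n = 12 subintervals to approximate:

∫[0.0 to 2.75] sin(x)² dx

f(x) = sin(x)²
a = 0.0, b = 2.75, n = 12
h = (b - a)/n = 0.229167

Trapezoidal rule: (h/2)[f(x₀) + 2f(x₁) + 2f(x₂) + ... + f(xₙ)]

x_0 = 0.0000, f(x_0) = 0.000000, coefficient = 1
x_1 = 0.2292, f(x_1) = 0.051604, coefficient = 2
x_2 = 0.4583, f(x_2) = 0.195766, coefficient = 2
x_3 = 0.6875, f(x_3) = 0.402726, coefficient = 2
x_4 = 0.9167, f(x_4) = 0.629766, coefficient = 2
x_5 = 1.1458, f(x_5) = 0.830019, coefficient = 2
x_6 = 1.3750, f(x_6) = 0.962151, coefficient = 2
x_7 = 1.6042, f(x_7) = 0.998887, coefficient = 2
x_8 = 1.8333, f(x_8) = 0.932643, coefficient = 2
x_9 = 2.0625, f(x_9) = 0.777095, coefficient = 2
x_10 = 2.2917, f(x_10) = 0.564349, coefficient = 2
x_11 = 2.5208, f(x_11) = 0.338320, coefficient = 2
x_12 = 2.7500, f(x_12) = 0.145665, coefficient = 1

I ≈ (0.229167/2) × 13.512318 = 1.548286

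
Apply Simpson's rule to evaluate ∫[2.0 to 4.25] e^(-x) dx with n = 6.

f(x) = e^(-x)
a = 2.0, b = 4.25, n = 6
h = (b - a)/n = 0.375000

Simpson's rule: (h/3)[f(x₀) + 4f(x₁) + 2f(x₂) + ... + f(xₙ)]

x_0 = 2.0000, f(x_0) = 0.135335, coefficient = 1
x_1 = 2.3750, f(x_1) = 0.093014, coefficient = 4
x_2 = 2.7500, f(x_2) = 0.063928, coefficient = 2
x_3 = 3.1250, f(x_3) = 0.043937, coefficient = 4
x_4 = 3.5000, f(x_4) = 0.030197, coefficient = 2
x_5 = 3.8750, f(x_5) = 0.020754, coefficient = 4
x_6 = 4.2500, f(x_6) = 0.014264, coefficient = 1

I ≈ (0.375000/3) × 0.968673 = 0.121084
Exact value: 0.121071
Error: 0.000013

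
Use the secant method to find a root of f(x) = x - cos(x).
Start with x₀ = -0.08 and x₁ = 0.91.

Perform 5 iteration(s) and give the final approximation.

f(x) = x - cos(x)
x₀ = -0.08, x₁ = 0.91

Secant formula: x_{n+1} = x_n - f(x_n)(x_n - x_{n-1})/(f(x_n) - f(x_{n-1}))

Iteration 1:
  f(-0.080000) = -1.076802
  f(0.910000) = 0.296254
  x_2 = 0.910000 - 0.296254×(0.910000 - (-0.080000))/(0.296254 - (-1.076802))
       = 0.696395
Iteration 2:
  f(0.910000) = 0.296254
  f(0.696395) = -0.070765
  x_3 = 0.696395 - (-0.070765)×(0.696395 - 0.910000)/(-0.070765 - 0.296254)
       = 0.737580
Iteration 3:
  f(0.696395) = -0.070765
  f(0.737580) = -0.002518
  x_4 = 0.737580 - (-0.002518)×(0.737580 - 0.696395)/(-0.002518 - (-0.070765))
       = 0.739100
Iteration 4:
  f(0.737580) = -0.002518
  f(0.739100) = 0.000024
  x_5 = 0.739100 - 0.000024×(0.739100 - 0.737580)/(0.000024 - (-0.002518))
       = 0.739085
Iteration 5:
  f(0.739100) = 0.000024
  f(0.739085) = 0.000000
  x_6 = 0.739085 - 0.000000×(0.739085 - 0.739100)/(0.000000 - 0.000024)
       = 0.739085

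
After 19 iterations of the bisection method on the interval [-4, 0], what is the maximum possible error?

Bisection error bound: |error| ≤ (b-a)/2^n
|error| ≤ (0 - (-4))/2^19 = 4/2^19
|error| ≤ 0.0000076294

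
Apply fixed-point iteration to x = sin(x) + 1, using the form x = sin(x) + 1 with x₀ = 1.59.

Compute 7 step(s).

Equation: x = sin(x) + 1
Fixed-point form: x = sin(x) + 1
x₀ = 1.59

x_1 = g(1.590000) = 1.999816
x_2 = g(1.999816) = 1.909374
x_3 = g(1.909374) = 1.943228
x_4 = g(1.943228) = 1.931445
x_5 = g(1.931445) = 1.935668
x_6 = g(1.935668) = 1.934170
x_7 = g(1.934170) = 1.934703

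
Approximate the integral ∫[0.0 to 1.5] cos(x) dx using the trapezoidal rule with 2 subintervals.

f(x) = cos(x)
a = 0.0, b = 1.5, n = 2
h = (b - a)/n = 0.750000

Trapezoidal rule: (h/2)[f(x₀) + 2f(x₁) + 2f(x₂) + ... + f(xₙ)]

x_0 = 0.0000, f(x_0) = 1.000000, coefficient = 1
x_1 = 0.7500, f(x_1) = 0.731689, coefficient = 2
x_2 = 1.5000, f(x_2) = 0.070737, coefficient = 1

I ≈ (0.750000/2) × 2.534115 = 0.950293
Exact value: 0.997495
Error: 0.047202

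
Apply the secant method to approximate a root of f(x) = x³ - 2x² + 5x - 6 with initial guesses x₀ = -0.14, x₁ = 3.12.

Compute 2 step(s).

f(x) = x³ - 2x² + 5x - 6
x₀ = -0.14, x₁ = 3.12

Secant formula: x_{n+1} = x_n - f(x_n)(x_n - x_{n-1})/(f(x_n) - f(x_{n-1}))

Iteration 1:
  f(-0.140000) = -6.741944
  f(3.120000) = 20.502528
  x_2 = 3.120000 - 20.502528×(3.120000 - (-0.140000))/(20.502528 - (-6.741944))
       = 0.666723
Iteration 2:
  f(3.120000) = 20.502528
  f(0.666723) = -3.259053
  x_3 = 0.666723 - (-3.259053)×(0.666723 - 3.120000)/(-3.259053 - 20.502528)
       = 1.003206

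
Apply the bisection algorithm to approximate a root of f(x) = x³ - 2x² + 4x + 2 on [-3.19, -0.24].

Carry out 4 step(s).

f(x) = x³ - 2x² + 4x + 2
Initial interval: [-3.19, -0.24]

Iteration 1:
  c_1 = (-3.190000 + (-0.240000))/2 = -1.715000
  f(c_1) = f(-1.715000) = -15.786651
  f(a) × f(c) ≥ 0, new interval: [-1.715000, -0.240000]
Iteration 2:
  c_2 = (-1.715000 + (-0.240000))/2 = -0.977500
  f(c_2) = f(-0.977500) = -4.755020
  f(a) × f(c) ≥ 0, new interval: [-0.977500, -0.240000]
Iteration 3:
  c_3 = (-0.977500 + (-0.240000))/2 = -0.608750
  f(c_3) = f(-0.608750) = -1.401742
  f(a) × f(c) ≥ 0, new interval: [-0.608750, -0.240000]
Iteration 4:
  c_4 = (-0.608750 + (-0.240000))/2 = -0.424375
  f(c_4) = f(-0.424375) = -0.134116
  f(a) × f(c) ≥ 0, new interval: [-0.424375, -0.240000]

After 4 iteration(s), the approximation is c_4 = -0.424375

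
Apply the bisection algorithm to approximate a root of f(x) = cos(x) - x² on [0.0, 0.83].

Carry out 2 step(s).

f(x) = cos(x) - x²
Initial interval: [0.0, 0.83]

Iteration 1:
  c_1 = (0.000000 + 0.830000)/2 = 0.415000
  f(c_1) = f(0.415000) = 0.742891
  f(a) × f(c) ≥ 0, new interval: [0.415000, 0.830000]
Iteration 2:
  c_2 = (0.415000 + 0.830000)/2 = 0.622500
  f(c_2) = f(0.622500) = 0.424917
  f(a) × f(c) ≥ 0, new interval: [0.622500, 0.830000]

After 2 iteration(s), the approximation is c_2 = 0.622500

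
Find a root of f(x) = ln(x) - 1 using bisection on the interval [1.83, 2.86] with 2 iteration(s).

f(x) = ln(x) - 1
Initial interval: [1.83, 2.86]

Iteration 1:
  c_1 = (1.830000 + 2.860000)/2 = 2.345000
  f(c_1) = f(2.345000) = -0.147715
  f(a) × f(c) ≥ 0, new interval: [2.345000, 2.860000]
Iteration 2:
  c_2 = (2.345000 + 2.860000)/2 = 2.602500
  f(c_2) = f(2.602500) = -0.043527
  f(a) × f(c) ≥ 0, new interval: [2.602500, 2.860000]

After 2 iteration(s), the approximation is c_2 = 2.602500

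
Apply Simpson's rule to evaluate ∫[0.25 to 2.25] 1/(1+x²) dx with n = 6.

f(x) = 1/(1+x²)
a = 0.25, b = 2.25, n = 6
h = (b - a)/n = 0.333333

Simpson's rule: (h/3)[f(x₀) + 4f(x₁) + 2f(x₂) + ... + f(xₙ)]

x_0 = 0.2500, f(x_0) = 0.941176, coefficient = 1
x_1 = 0.5833, f(x_1) = 0.746114, coefficient = 4
x_2 = 0.9167, f(x_2) = 0.543396, coefficient = 2
x_3 = 1.2500, f(x_3) = 0.390244, coefficient = 4
x_4 = 1.5833, f(x_4) = 0.285149, coefficient = 2
x_5 = 1.9167, f(x_5) = 0.213967, coefficient = 4
x_6 = 2.2500, f(x_6) = 0.164948, coefficient = 1

I ≈ (0.333333/3) × 8.164515 = 0.907168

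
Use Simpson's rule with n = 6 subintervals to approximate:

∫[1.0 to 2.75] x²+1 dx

f(x) = x²+1
a = 1.0, b = 2.75, n = 6
h = (b - a)/n = 0.291667

Simpson's rule: (h/3)[f(x₀) + 4f(x₁) + 2f(x₂) + ... + f(xₙ)]

x_0 = 1.0000, f(x_0) = 2.000000, coefficient = 1
x_1 = 1.2917, f(x_1) = 2.668403, coefficient = 4
x_2 = 1.5833, f(x_2) = 3.506944, coefficient = 2
x_3 = 1.8750, f(x_3) = 4.515625, coefficient = 4
x_4 = 2.1667, f(x_4) = 5.694444, coefficient = 2
x_5 = 2.4583, f(x_5) = 7.043403, coefficient = 4
x_6 = 2.7500, f(x_6) = 8.562500, coefficient = 1

I ≈ (0.291667/3) × 85.875000 = 8.348958
Exact value: 8.348958
Error: 0.000000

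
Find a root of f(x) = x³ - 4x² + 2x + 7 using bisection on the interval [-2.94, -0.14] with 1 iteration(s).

f(x) = x³ - 4x² + 2x + 7
Initial interval: [-2.94, -0.14]

Iteration 1:
  c_1 = (-2.940000 + (-0.140000))/2 = -1.540000
  f(c_1) = f(-1.540000) = -9.218664
  f(a) × f(c) ≥ 0, new interval: [-1.540000, -0.140000]

After 1 iteration(s), the approximation is c_1 = -1.540000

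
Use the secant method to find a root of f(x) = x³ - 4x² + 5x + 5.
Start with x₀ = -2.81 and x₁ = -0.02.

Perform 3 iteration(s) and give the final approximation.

f(x) = x³ - 4x² + 5x + 5
x₀ = -2.81, x₁ = -0.02

Secant formula: x_{n+1} = x_n - f(x_n)(x_n - x_{n-1})/(f(x_n) - f(x_{n-1}))

Iteration 1:
  f(-2.810000) = -62.822441
  f(-0.020000) = 4.898392
  x_2 = -0.020000 - 4.898392×(-0.020000 - (-2.810000))/(4.898392 - (-62.822441))
       = -0.221807
Iteration 2:
  f(-0.020000) = 4.898392
  f(-0.221807) = 3.683262
  x_3 = -0.221807 - 3.683262×(-0.221807 - (-0.020000))/(3.683262 - 4.898392)
       = -0.833516
Iteration 3:
  f(-0.221807) = 3.683262
  f(-0.833516) = -2.525660
  x_4 = -0.833516 - (-2.525660)×(-0.833516 - (-0.221807))/(-2.525660 - 3.683262)
       = -0.584685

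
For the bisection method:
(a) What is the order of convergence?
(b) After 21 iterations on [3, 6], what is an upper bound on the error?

(a) Bisection has linear (order 1) convergence; the error is halved each step.

(b) Error bound = (b-a)/2^n = (6 - 3)/2^{21}
    = 3/2^{21}

(a) 1 (linear); (b) error ≤ 1.43e-06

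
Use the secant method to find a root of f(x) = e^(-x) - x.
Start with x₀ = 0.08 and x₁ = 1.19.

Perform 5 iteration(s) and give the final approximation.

f(x) = e^(-x) - x
x₀ = 0.08, x₁ = 1.19

Secant formula: x_{n+1} = x_n - f(x_n)(x_n - x_{n-1})/(f(x_n) - f(x_{n-1}))

Iteration 1:
  f(0.080000) = 0.843116
  f(1.190000) = -0.885779
  x_2 = 1.190000 - (-0.885779)×(1.190000 - 0.080000)/(-0.885779 - 0.843116)
       = 0.621305
Iteration 2:
  f(1.190000) = -0.885779
  f(0.621305) = -0.084062
  x_3 = 0.621305 - (-0.084062)×(0.621305 - 1.190000)/(-0.084062 - (-0.885779))
       = 0.561676
Iteration 3:
  f(0.621305) = -0.084062
  f(0.561676) = 0.008577
  x_4 = 0.561676 - 0.008577×(0.561676 - 0.621305)/(0.008577 - (-0.084062))
       = 0.567196
Iteration 4:
  f(0.561676) = 0.008577
  f(0.567196) = -0.000083
  x_5 = 0.567196 - (-0.000083)×(0.567196 - 0.561676)/(-0.000083 - 0.008577)
       = 0.567143
Iteration 5:
  f(0.567196) = -0.000083
  f(0.567143) = 0.000000
  x_6 = 0.567143 - 0.000000×(0.567143 - 0.567196)/(0.000000 - (-0.000083))
       = 0.567143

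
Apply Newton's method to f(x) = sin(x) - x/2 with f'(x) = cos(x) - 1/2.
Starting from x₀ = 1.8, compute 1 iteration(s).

f(x) = sin(x) - x/2
f'(x) = cos(x) - 1/2
x₀ = 1.8

Newton-Raphson formula: x_{n+1} = x_n - f(x_n)/f'(x_n)

Iteration 1:
  f(1.800000) = 0.073848
  f'(1.800000) = -0.727202
  x_1 = 1.800000 - 0.073848/(-0.727202) = 1.901550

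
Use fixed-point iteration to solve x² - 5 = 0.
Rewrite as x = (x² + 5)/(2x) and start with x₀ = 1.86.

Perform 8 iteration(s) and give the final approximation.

Equation: x² - 5 = 0
Fixed-point form: x = (x² + 5)/(2x)
x₀ = 1.86

x_1 = g(1.860000) = 2.274086
x_2 = g(2.274086) = 2.236386
x_3 = g(2.236386) = 2.236068
x_4 = g(2.236068) = 2.236068
x_5 = g(2.236068) = 2.236068
x_6 = g(2.236068) = 2.236068
x_7 = g(2.236068) = 2.236068
x_8 = g(2.236068) = 2.236068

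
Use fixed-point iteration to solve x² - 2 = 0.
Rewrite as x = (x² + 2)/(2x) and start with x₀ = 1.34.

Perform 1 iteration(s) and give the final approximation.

Equation: x² - 2 = 0
Fixed-point form: x = (x² + 2)/(2x)
x₀ = 1.34

x_1 = g(1.340000) = 1.416269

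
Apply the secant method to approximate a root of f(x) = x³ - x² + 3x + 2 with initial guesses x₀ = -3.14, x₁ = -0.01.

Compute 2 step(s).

f(x) = x³ - x² + 3x + 2
x₀ = -3.14, x₁ = -0.01

Secant formula: x_{n+1} = x_n - f(x_n)(x_n - x_{n-1})/(f(x_n) - f(x_{n-1}))

Iteration 1:
  f(-3.140000) = -48.238744
  f(-0.010000) = 1.969899
  x_2 = -0.010000 - 1.969899×(-0.010000 - (-3.140000))/(1.969899 - (-48.238744))
       = -0.132803
Iteration 2:
  f(-0.010000) = 1.969899
  f(-0.132803) = 1.581611
  x_3 = -0.132803 - 1.581611×(-0.132803 - (-0.010000))/(1.581611 - 1.969899)
       = -0.633017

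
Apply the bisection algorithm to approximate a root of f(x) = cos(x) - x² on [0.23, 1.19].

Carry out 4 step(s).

f(x) = cos(x) - x²
Initial interval: [0.23, 1.19]

Iteration 1:
  c_1 = (0.230000 + 1.190000)/2 = 0.710000
  f(c_1) = f(0.710000) = 0.254262
  f(a) × f(c) ≥ 0, new interval: [0.710000, 1.190000]
Iteration 2:
  c_2 = (0.710000 + 1.190000)/2 = 0.950000
  f(c_2) = f(0.950000) = -0.320817
  f(a) × f(c) < 0, new interval: [0.710000, 0.950000]
Iteration 3:
  c_3 = (0.710000 + 0.950000)/2 = 0.830000
  f(c_3) = f(0.830000) = -0.014024
  f(a) × f(c) < 0, new interval: [0.710000, 0.830000]
Iteration 4:
  c_4 = (0.710000 + 0.830000)/2 = 0.770000
  f(c_4) = f(0.770000) = 0.125011
  f(a) × f(c) ≥ 0, new interval: [0.770000, 0.830000]

After 4 iteration(s), the approximation is c_4 = 0.770000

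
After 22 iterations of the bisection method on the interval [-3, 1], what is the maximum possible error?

Bisection error bound: |error| ≤ (b-a)/2^n
|error| ≤ (1 - (-3))/2^22 = 4/2^22
|error| ≤ 0.0000009537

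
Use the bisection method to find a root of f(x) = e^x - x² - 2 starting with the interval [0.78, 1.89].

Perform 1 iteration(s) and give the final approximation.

f(x) = e^x - x² - 2
Initial interval: [0.78, 1.89]

Iteration 1:
  c_1 = (0.780000 + 1.890000)/2 = 1.335000
  f(c_1) = f(1.335000) = 0.017771
  f(a) × f(c) < 0, new interval: [0.780000, 1.335000]

After 1 iteration(s), the approximation is c_1 = 1.335000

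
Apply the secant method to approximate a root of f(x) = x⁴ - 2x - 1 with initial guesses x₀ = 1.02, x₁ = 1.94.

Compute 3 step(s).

f(x) = x⁴ - 2x - 1
x₀ = 1.02, x₁ = 1.94

Secant formula: x_{n+1} = x_n - f(x_n)(x_n - x_{n-1})/(f(x_n) - f(x_{n-1}))

Iteration 1:
  f(1.020000) = -1.957568
  f(1.940000) = 9.284685
  x_2 = 1.940000 - 9.284685×(1.940000 - 1.020000)/(9.284685 - (-1.957568))
       = 1.180196
Iteration 2:
  f(1.940000) = 9.284685
  f(1.180196) = -1.420326
  x_3 = 1.180196 - (-1.420326)×(1.180196 - 1.940000)/(-1.420326 - 9.284685)
       = 1.281006
Iteration 3:
  f(1.180196) = -1.420326
  f(1.281006) = -0.869211
  x_4 = 1.281006 - (-0.869211)×(1.281006 - 1.180196)/(-0.869211 - (-1.420326))
       = 1.440001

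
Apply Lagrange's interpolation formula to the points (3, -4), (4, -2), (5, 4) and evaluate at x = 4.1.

Lagrange interpolation formula:
P(x) = Σ yᵢ × Lᵢ(x)
where Lᵢ(x) = Π_{j≠i} (x - xⱼ)/(xᵢ - xⱼ)

L_0(4.1) = (4.1 - 4)/(3 - 4) × (4.1 - 5)/(3 - 5) = -0.045000
L_1(4.1) = (4.1 - 3)/(4 - 3) × (4.1 - 5)/(4 - 5) = 0.990000
L_2(4.1) = (4.1 - 3)/(5 - 3) × (4.1 - 4)/(5 - 4) = 0.055000

P(4.1) = (-4)×L_0(4.1) + (-2)×L_1(4.1) + 4×L_2(4.1)
P(4.1) = -1.580000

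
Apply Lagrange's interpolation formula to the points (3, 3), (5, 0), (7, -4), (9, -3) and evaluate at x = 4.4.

Lagrange interpolation formula:
P(x) = Σ yᵢ × Lᵢ(x)
where Lᵢ(x) = Π_{j≠i} (x - xⱼ)/(xᵢ - xⱼ)

L_0(4.4) = (4.4 - 5)/(3 - 5) × (4.4 - 7)/(3 - 7) × (4.4 - 9)/(3 - 9) = 0.149500
L_1(4.4) = (4.4 - 3)/(5 - 3) × (4.4 - 7)/(5 - 7) × (4.4 - 9)/(5 - 9) = 1.046500
L_2(4.4) = (4.4 - 3)/(7 - 3) × (4.4 - 5)/(7 - 5) × (4.4 - 9)/(7 - 9) = -0.241500
L_3(4.4) = (4.4 - 3)/(9 - 3) × (4.4 - 5)/(9 - 5) × (4.4 - 7)/(9 - 7) = 0.045500

P(4.4) = 3×L_0(4.4) + 0×L_1(4.4) + (-4)×L_2(4.4) + (-3)×L_3(4.4)
P(4.4) = 1.278000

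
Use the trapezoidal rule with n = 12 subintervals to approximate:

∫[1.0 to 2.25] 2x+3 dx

f(x) = 2x+3
a = 1.0, b = 2.25, n = 12
h = (b - a)/n = 0.104167

Trapezoidal rule: (h/2)[f(x₀) + 2f(x₁) + 2f(x₂) + ... + f(xₙ)]

x_0 = 1.0000, f(x_0) = 5.000000, coefficient = 1
x_1 = 1.1042, f(x_1) = 5.208333, coefficient = 2
x_2 = 1.2083, f(x_2) = 5.416667, coefficient = 2
x_3 = 1.3125, f(x_3) = 5.625000, coefficient = 2
x_4 = 1.4167, f(x_4) = 5.833333, coefficient = 2
x_5 = 1.5208, f(x_5) = 6.041667, coefficient = 2
x_6 = 1.6250, f(x_6) = 6.250000, coefficient = 2
x_7 = 1.7292, f(x_7) = 6.458333, coefficient = 2
x_8 = 1.8333, f(x_8) = 6.666667, coefficient = 2
x_9 = 1.9375, f(x_9) = 6.875000, coefficient = 2
x_10 = 2.0417, f(x_10) = 7.083333, coefficient = 2
x_11 = 2.1458, f(x_11) = 7.291667, coefficient = 2
x_12 = 2.2500, f(x_12) = 7.500000, coefficient = 1

I ≈ (0.104167/2) × 150.000000 = 7.812500
Exact value: 7.812500
Error: 0.000000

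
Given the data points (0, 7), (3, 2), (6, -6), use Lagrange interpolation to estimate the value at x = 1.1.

Lagrange interpolation formula:
P(x) = Σ yᵢ × Lᵢ(x)
where Lᵢ(x) = Π_{j≠i} (x - xⱼ)/(xᵢ - xⱼ)

L_0(1.1) = (1.1 - 3)/(0 - 3) × (1.1 - 6)/(0 - 6) = 0.517222
L_1(1.1) = (1.1 - 0)/(3 - 0) × (1.1 - 6)/(3 - 6) = 0.598889
L_2(1.1) = (1.1 - 0)/(6 - 0) × (1.1 - 3)/(6 - 3) = -0.116111

P(1.1) = 7×L_0(1.1) + 2×L_1(1.1) + (-6)×L_2(1.1)
P(1.1) = 5.515000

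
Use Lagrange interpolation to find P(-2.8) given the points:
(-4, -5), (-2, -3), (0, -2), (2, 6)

Lagrange interpolation formula:
P(x) = Σ yᵢ × Lᵢ(x)
where Lᵢ(x) = Π_{j≠i} (x - xⱼ)/(xᵢ - xⱼ)

L_0(-2.8) = (-2.8 - (-2))/(-4 - (-2)) × (-2.8 - 0)/(-4 - 0) × (-2.8 - 2)/(-4 - 2) = 0.224000
L_1(-2.8) = (-2.8 - (-4))/(-2 - (-4)) × (-2.8 - 0)/(-2 - 0) × (-2.8 - 2)/(-2 - 2) = 1.008000
L_2(-2.8) = (-2.8 - (-4))/(0 - (-4)) × (-2.8 - (-2))/(0 - (-2)) × (-2.8 - 2)/(0 - 2) = -0.288000
L_3(-2.8) = (-2.8 - (-4))/(2 - (-4)) × (-2.8 - (-2))/(2 - (-2)) × (-2.8 - 0)/(2 - 0) = 0.056000

P(-2.8) = (-5)×L_0(-2.8) + (-3)×L_1(-2.8) + (-2)×L_2(-2.8) + 6×L_3(-2.8)
P(-2.8) = -3.232000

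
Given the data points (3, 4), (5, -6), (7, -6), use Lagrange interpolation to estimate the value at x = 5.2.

Lagrange interpolation formula:
P(x) = Σ yᵢ × Lᵢ(x)
where Lᵢ(x) = Π_{j≠i} (x - xⱼ)/(xᵢ - xⱼ)

L_0(5.2) = (5.2 - 5)/(3 - 5) × (5.2 - 7)/(3 - 7) = -0.045000
L_1(5.2) = (5.2 - 3)/(5 - 3) × (5.2 - 7)/(5 - 7) = 0.990000
L_2(5.2) = (5.2 - 3)/(7 - 3) × (5.2 - 5)/(7 - 5) = 0.055000

P(5.2) = 4×L_0(5.2) + (-6)×L_1(5.2) + (-6)×L_2(5.2)
P(5.2) = -6.450000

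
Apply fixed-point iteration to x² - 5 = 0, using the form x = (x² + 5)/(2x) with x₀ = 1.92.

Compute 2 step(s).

Equation: x² - 5 = 0
Fixed-point form: x = (x² + 5)/(2x)
x₀ = 1.92

x_1 = g(1.920000) = 2.262083
x_2 = g(2.262083) = 2.236218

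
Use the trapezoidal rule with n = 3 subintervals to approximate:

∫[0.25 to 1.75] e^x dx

f(x) = e^x
a = 0.25, b = 1.75, n = 3
h = (b - a)/n = 0.500000

Trapezoidal rule: (h/2)[f(x₀) + 2f(x₁) + 2f(x₂) + ... + f(xₙ)]

x_0 = 0.2500, f(x_0) = 1.284025, coefficient = 1
x_1 = 0.7500, f(x_1) = 2.117000, coefficient = 2
x_2 = 1.2500, f(x_2) = 3.490343, coefficient = 2
x_3 = 1.7500, f(x_3) = 5.754603, coefficient = 1

I ≈ (0.500000/2) × 18.253314 = 4.563329
Exact value: 4.470577
Error: 0.092751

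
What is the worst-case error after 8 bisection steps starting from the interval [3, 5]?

Bisection error bound: |error| ≤ (b-a)/2^n
|error| ≤ (5 - 3)/2^8 = 2/2^8
|error| ≤ 0.0078125000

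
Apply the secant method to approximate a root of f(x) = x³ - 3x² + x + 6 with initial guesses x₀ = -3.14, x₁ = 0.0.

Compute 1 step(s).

f(x) = x³ - 3x² + x + 6
x₀ = -3.14, x₁ = 0.0

Secant formula: x_{n+1} = x_n - f(x_n)(x_n - x_{n-1})/(f(x_n) - f(x_{n-1}))

Iteration 1:
  f(-3.140000) = -57.677944
  f(0.000000) = 6.000000
  x_2 = 0.000000 - 6.000000×(0.000000 - (-3.140000))/(6.000000 - (-57.677944))
       = -0.295864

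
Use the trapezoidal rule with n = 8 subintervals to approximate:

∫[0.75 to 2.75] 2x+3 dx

f(x) = 2x+3
a = 0.75, b = 2.75, n = 8
h = (b - a)/n = 0.250000

Trapezoidal rule: (h/2)[f(x₀) + 2f(x₁) + 2f(x₂) + ... + f(xₙ)]

x_0 = 0.7500, f(x_0) = 4.500000, coefficient = 1
x_1 = 1.0000, f(x_1) = 5.000000, coefficient = 2
x_2 = 1.2500, f(x_2) = 5.500000, coefficient = 2
x_3 = 1.5000, f(x_3) = 6.000000, coefficient = 2
x_4 = 1.7500, f(x_4) = 6.500000, coefficient = 2
x_5 = 2.0000, f(x_5) = 7.000000, coefficient = 2
x_6 = 2.2500, f(x_6) = 7.500000, coefficient = 2
x_7 = 2.5000, f(x_7) = 8.000000, coefficient = 2
x_8 = 2.7500, f(x_8) = 8.500000, coefficient = 1

I ≈ (0.250000/2) × 104.000000 = 13.000000
Exact value: 13.000000
Error: 0.000000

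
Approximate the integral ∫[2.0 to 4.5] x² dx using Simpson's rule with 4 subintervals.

f(x) = x²
a = 2.0, b = 4.5, n = 4
h = (b - a)/n = 0.625000

Simpson's rule: (h/3)[f(x₀) + 4f(x₁) + 2f(x₂) + ... + f(xₙ)]

x_0 = 2.0000, f(x_0) = 4.000000, coefficient = 1
x_1 = 2.6250, f(x_1) = 6.890625, coefficient = 4
x_2 = 3.2500, f(x_2) = 10.562500, coefficient = 2
x_3 = 3.8750, f(x_3) = 15.015625, coefficient = 4
x_4 = 4.5000, f(x_4) = 20.250000, coefficient = 1

I ≈ (0.625000/3) × 133.000000 = 27.708333
Exact value: 27.708333
Error: 0.000000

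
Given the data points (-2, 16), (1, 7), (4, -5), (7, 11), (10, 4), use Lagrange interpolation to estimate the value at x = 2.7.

Lagrange interpolation formula:
P(x) = Σ yᵢ × Lᵢ(x)
where Lᵢ(x) = Π_{j≠i} (x - xⱼ)/(xᵢ - xⱼ)

L_0(2.7) = (2.7 - 1)/(-2 - 1) × (2.7 - 4)/(-2 - 4) × (2.7 - 7)/(-2 - 7) × (2.7 - 10)/(-2 - 10) = -0.035685
L_1(2.7) = (2.7 - (-2))/(1 - (-2)) × (2.7 - 4)/(1 - 4) × (2.7 - 7)/(1 - 7) × (2.7 - 10)/(1 - 10) = 0.394636
L_2(2.7) = (2.7 - (-2))/(4 - (-2)) × (2.7 - 1)/(4 - 1) × (2.7 - 7)/(4 - 7) × (2.7 - 10)/(4 - 10) = 0.774093
L_3(2.7) = (2.7 - (-2))/(7 - (-2)) × (2.7 - 1)/(7 - 1) × (2.7 - 4)/(7 - 4) × (2.7 - 10)/(7 - 10) = -0.156019
L_4(2.7) = (2.7 - (-2))/(10 - (-2)) × (2.7 - 1)/(10 - 1) × (2.7 - 4)/(10 - 4) × (2.7 - 7)/(10 - 7) = 0.022975

P(2.7) = 16×L_0(2.7) + 7×L_1(2.7) + (-5)×L_2(2.7) + 11×L_3(2.7) + 4×L_4(2.7)
P(2.7) = -3.303282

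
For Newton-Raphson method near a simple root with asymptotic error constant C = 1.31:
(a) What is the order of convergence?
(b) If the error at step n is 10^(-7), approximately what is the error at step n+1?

(a) Newton-Raphson has quadratic (order 2) convergence near simple roots.
    This means |e_{n+1}| ≈ C|e_n|².

(b) With |e_n| = 10^(-7) and C = 1.31:
    |e_{n+1}| ≈ 1.31 × (10^(-7))² = 1.31 × 10^(-14)

(a) 2 (quadratic); (b) |e_{n+1}| ≈ 1.310e-14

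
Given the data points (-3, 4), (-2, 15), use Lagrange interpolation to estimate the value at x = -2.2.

Lagrange interpolation formula:
P(x) = Σ yᵢ × Lᵢ(x)
where Lᵢ(x) = Π_{j≠i} (x - xⱼ)/(xᵢ - xⱼ)

L_0(-2.2) = (-2.2 - (-2))/(-3 - (-2)) = 0.200000
L_1(-2.2) = (-2.2 - (-3))/(-2 - (-3)) = 0.800000

P(-2.2) = 4×L_0(-2.2) + 15×L_1(-2.2)
P(-2.2) = 12.800000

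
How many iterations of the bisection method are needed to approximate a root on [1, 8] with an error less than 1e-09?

We need (b-a)/2^n ≤ 1e-09
(8 - 1)/2^n ≤ 1e-09
7/2^n ≤ 1e-09
2^n ≥ 7000000000
n ≥ log₂(7000000000) = 32.70
n ≥ 33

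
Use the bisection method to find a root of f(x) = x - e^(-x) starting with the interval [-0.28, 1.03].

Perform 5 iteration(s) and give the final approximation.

f(x) = x - e^(-x)
Initial interval: [-0.28, 1.03]

Iteration 1:
  c_1 = (-0.280000 + 1.030000)/2 = 0.375000
  f(c_1) = f(0.375000) = -0.312289
  f(a) × f(c) ≥ 0, new interval: [0.375000, 1.030000]
Iteration 2:
  c_2 = (0.375000 + 1.030000)/2 = 0.702500
  f(c_2) = f(0.702500) = 0.207155
  f(a) × f(c) < 0, new interval: [0.375000, 0.702500]
Iteration 3:
  c_3 = (0.375000 + 0.702500)/2 = 0.538750
  f(c_3) = f(0.538750) = -0.044727
  f(a) × f(c) ≥ 0, new interval: [0.538750, 0.702500]
Iteration 4:
  c_4 = (0.538750 + 0.702500)/2 = 0.620625
  f(c_4) = f(0.620625) = 0.083017
  f(a) × f(c) < 0, new interval: [0.538750, 0.620625]
Iteration 5:
  c_5 = (0.538750 + 0.620625)/2 = 0.579688
  f(c_5) = f(0.579688) = 0.019614
  f(a) × f(c) < 0, new interval: [0.538750, 0.579688]

After 5 iteration(s), the approximation is c_5 = 0.579688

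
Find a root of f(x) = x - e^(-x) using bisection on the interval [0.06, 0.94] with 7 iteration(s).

f(x) = x - e^(-x)
Initial interval: [0.06, 0.94]

Iteration 1:
  c_1 = (0.060000 + 0.940000)/2 = 0.500000
  f(c_1) = f(0.500000) = -0.106531
  f(a) × f(c) ≥ 0, new interval: [0.500000, 0.940000]
Iteration 2:
  c_2 = (0.500000 + 0.940000)/2 = 0.720000
  f(c_2) = f(0.720000) = 0.233248
  f(a) × f(c) < 0, new interval: [0.500000, 0.720000]
Iteration 3:
  c_3 = (0.500000 + 0.720000)/2 = 0.610000
  f(c_3) = f(0.610000) = 0.066649
  f(a) × f(c) < 0, new interval: [0.500000, 0.610000]
Iteration 4:
  c_4 = (0.500000 + 0.610000)/2 = 0.555000
  f(c_4) = f(0.555000) = -0.019072
  f(a) × f(c) ≥ 0, new interval: [0.555000, 0.610000]
Iteration 5:
  c_5 = (0.555000 + 0.610000)/2 = 0.582500
  f(c_5) = f(0.582500) = 0.024000
  f(a) × f(c) < 0, new interval: [0.555000, 0.582500]
Iteration 6:
  c_6 = (0.555000 + 0.582500)/2 = 0.568750
  f(c_6) = f(0.568750) = 0.002517
  f(a) × f(c) < 0, new interval: [0.555000, 0.568750]
Iteration 7:
  c_7 = (0.555000 + 0.568750)/2 = 0.561875
  f(c_7) = f(0.561875) = -0.008264
  f(a) × f(c) ≥ 0, new interval: [0.561875, 0.568750]

After 7 iteration(s), the approximation is c_7 = 0.561875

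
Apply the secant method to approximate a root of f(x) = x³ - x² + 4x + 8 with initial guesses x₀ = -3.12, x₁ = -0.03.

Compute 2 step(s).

f(x) = x³ - x² + 4x + 8
x₀ = -3.12, x₁ = -0.03

Secant formula: x_{n+1} = x_n - f(x_n)(x_n - x_{n-1})/(f(x_n) - f(x_{n-1}))

Iteration 1:
  f(-3.120000) = -44.585728
  f(-0.030000) = 7.879073
  x_2 = -0.030000 - 7.879073×(-0.030000 - (-3.120000))/(7.879073 - (-44.585728))
       = -0.494051
Iteration 2:
  f(-0.030000) = 7.879073
  f(-0.494051) = 5.659119
  x_3 = -0.494051 - 5.659119×(-0.494051 - (-0.030000))/(5.659119 - 7.879073)
       = -1.677012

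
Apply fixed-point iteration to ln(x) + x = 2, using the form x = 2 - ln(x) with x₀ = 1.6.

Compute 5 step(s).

Equation: ln(x) + x = 2
Fixed-point form: x = 2 - ln(x)
x₀ = 1.6

x_1 = g(1.600000) = 1.529996
x_2 = g(1.529996) = 1.574735
x_3 = g(1.574735) = 1.545913
x_4 = g(1.545913) = 1.564385
x_5 = g(1.564385) = 1.552507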